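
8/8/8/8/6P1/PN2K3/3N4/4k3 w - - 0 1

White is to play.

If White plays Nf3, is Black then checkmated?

no

After Nf3: black king on e1; in check: yes, from the white knight on f3.
Black has 2 legal replies: Kf1, Kd1.
In check but a legal move exists → not checkmate.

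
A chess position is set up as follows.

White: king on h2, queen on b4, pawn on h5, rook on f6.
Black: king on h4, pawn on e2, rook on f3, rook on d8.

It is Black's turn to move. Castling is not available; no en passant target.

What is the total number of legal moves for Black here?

4

Black to move; king on h4.
In check: yes, from the white queen on b4.
Legal moves: Kxh5, Kg5, Rd4, Rf4.
Count: 4.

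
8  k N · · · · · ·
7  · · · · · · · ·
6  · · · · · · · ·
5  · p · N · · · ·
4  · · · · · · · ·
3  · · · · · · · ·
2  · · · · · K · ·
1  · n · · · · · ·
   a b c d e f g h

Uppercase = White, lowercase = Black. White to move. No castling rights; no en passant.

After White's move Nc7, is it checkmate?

no

After Nc7: black king on a8; in check: yes, from the white knight on c7.
Black has 3 legal replies: Kxb8, Kb7, Ka7.
In check but a legal move exists → not checkmate.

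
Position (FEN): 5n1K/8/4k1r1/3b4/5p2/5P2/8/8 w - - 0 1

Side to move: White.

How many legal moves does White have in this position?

White to move; king on h8.
In check: no.
Legal moves: none.
Count: 0.

0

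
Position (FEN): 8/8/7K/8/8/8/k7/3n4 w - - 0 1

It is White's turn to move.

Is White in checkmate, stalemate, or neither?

neither

White to move; white king on h6.
In check: no.
Legal moves for White: Kh7, Kg7, Kg6, Kh5, Kg5.
White has 5 legal moves and is not in check → neither.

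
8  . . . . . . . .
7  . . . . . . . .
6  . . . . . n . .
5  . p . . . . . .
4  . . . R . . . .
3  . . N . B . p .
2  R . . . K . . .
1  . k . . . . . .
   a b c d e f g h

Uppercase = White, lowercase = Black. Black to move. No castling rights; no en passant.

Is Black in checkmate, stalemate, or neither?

Black to move; black king on b1.
In check: yes, from the white knight on c3.
King squares — a1: attacked by Ra2; c1: attacked by Be3; a2: attacked by Nc3; b2: attacked by Ra2; c2: attacked by Ra2.
Legal moves for Black: none.
In check with no legal moves → checkmate.

checkmate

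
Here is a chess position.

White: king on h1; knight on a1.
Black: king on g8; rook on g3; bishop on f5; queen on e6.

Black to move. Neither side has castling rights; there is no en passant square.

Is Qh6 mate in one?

After Qh6: white king on h1; in check: yes, from the black queen on h6.
King squares — g1: attacked by Rg3; g2: attacked by Rg3; h2: attacked by Qh6.
White has no legal moves → checkmate.

yes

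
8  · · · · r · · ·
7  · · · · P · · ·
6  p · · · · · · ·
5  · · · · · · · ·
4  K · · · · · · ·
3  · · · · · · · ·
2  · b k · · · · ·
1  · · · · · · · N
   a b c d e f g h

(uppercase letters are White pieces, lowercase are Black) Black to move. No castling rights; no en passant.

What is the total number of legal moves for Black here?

Black to move; king on c2.
In check: no.
Legal moves: Rh8, Rg8, Rf8, Rd8, Rc8, Rb8, Ra8, Rxe7, Kd3, Kc3, Kd2, Kd1, Kc1, Kb1, Bh8, Bg7, Bf6, Be5, Bd4, Bc3, Ba3, Bc1, Ba1, a5.
Count: 24.

24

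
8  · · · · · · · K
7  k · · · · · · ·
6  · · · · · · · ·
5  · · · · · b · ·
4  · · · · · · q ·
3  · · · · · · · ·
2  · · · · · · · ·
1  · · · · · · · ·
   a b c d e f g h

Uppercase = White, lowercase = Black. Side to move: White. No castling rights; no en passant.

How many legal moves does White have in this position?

White to move; king on h8.
In check: no.
Legal moves: none.
Count: 0.

0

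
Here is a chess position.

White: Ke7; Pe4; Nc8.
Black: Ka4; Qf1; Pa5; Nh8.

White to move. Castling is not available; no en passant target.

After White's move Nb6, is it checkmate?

no

After Nb6: black king on a4; in check: yes, from the white knight on b6.
Black has 4 legal replies: Kb5, Kb4, Kb3, Ka3.
In check but a legal move exists → not checkmate.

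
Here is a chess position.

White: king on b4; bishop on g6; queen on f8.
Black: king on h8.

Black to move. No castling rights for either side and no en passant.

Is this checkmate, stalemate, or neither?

checkmate

Black to move; black king on h8.
In check: yes, from the white queen on f8.
King squares — g7: attacked by Qf8; h7: attacked by Bg6; g8: attacked by Qf8.
Legal moves for Black: none.
In check with no legal moves → checkmate.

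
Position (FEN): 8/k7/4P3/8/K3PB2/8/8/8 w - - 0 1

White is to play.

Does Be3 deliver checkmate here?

no

After Be3: black king on a7; in check: yes, from the white bishop on e3.
Black has 4 legal replies: Kb8, Ka8, Kb7, Ka6.
In check but a legal move exists → not checkmate.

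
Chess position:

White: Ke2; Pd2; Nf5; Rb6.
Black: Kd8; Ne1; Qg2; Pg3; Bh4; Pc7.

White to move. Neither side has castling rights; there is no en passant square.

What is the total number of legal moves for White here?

3

White to move; king on e2.
In check: yes, from the black queen on g2.
Legal moves: Ke3, Kxe1, Kd1.
Count: 3.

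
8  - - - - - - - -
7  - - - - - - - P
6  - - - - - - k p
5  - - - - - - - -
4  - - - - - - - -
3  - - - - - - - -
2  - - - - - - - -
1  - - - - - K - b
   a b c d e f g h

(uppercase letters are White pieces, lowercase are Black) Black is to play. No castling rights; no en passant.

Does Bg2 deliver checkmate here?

After Bg2: white king on f1; in check: yes, from the black bishop on g2.
White has 5 legal replies: Kxg2, Kf2, Ke2, Kg1, Ke1.
In check but a legal move exists → not checkmate.

no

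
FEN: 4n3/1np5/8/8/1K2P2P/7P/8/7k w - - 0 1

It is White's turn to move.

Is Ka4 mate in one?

After Ka4: black king on h1; in check: no.
Black is not in check, so this cannot be checkmate.

no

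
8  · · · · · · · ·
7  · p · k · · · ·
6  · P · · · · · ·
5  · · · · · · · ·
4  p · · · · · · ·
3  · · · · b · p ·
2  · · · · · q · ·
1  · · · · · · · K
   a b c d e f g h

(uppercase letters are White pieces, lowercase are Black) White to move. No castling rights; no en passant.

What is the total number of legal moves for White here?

0

White to move; king on h1.
In check: no.
Legal moves: none.
Count: 0.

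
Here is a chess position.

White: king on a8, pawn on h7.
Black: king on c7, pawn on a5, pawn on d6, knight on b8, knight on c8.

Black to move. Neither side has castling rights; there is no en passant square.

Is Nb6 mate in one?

no

After Nb6: white king on a8; in check: yes, from the black knight on b6.
White has 1 legal reply: Ka7.
In check but a legal move exists → not checkmate.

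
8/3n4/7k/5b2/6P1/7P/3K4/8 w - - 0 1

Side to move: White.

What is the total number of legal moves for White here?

White to move; king on d2.
In check: no.
Legal moves: Ke3, Kc3, Ke2, Ke1, Kd1, Kc1, gxf5, g5+, h4.
Count: 9.

9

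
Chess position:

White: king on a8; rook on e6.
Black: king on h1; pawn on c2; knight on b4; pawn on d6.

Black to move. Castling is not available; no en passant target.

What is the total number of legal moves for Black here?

13

Black to move; king on h1.
In check: no.
Legal moves: Nc6, Na6, Nd5, Nd3, Na2, Kh2, Kg2, Kg1, d5, c1=Q, c1=R, c1=B, c1=N.
Count: 13.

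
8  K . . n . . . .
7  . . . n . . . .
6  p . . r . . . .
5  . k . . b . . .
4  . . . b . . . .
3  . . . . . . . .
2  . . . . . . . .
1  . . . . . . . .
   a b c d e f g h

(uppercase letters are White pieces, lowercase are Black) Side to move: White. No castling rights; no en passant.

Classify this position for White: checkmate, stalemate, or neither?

White to move; white king on a8.
In check: no.
King squares — a7: attacked by Bd4; b7: attacked by Nd8; b8: attacked by Nd7.
Legal moves for White: none.
Not in check and no legal moves → stalemate.

stalemate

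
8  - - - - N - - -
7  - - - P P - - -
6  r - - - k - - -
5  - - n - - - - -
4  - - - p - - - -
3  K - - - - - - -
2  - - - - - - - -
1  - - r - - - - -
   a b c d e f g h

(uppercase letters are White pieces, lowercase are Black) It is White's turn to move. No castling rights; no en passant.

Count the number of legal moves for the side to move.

2

White to move; king on a3.
In check: yes, from the black rook on a6.
Legal moves: Kb4, Kb2.
Count: 2.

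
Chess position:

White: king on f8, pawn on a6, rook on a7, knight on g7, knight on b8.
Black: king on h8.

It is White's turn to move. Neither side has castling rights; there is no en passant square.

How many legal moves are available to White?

White to move; king on f8.
In check: no.
Legal moves: Ke8, Kf7, Ke7, Nd7, Nc6, Ne8, Ne6, Nh5, Nf5, Ra8, Rf7, Re7, Rd7, Rc7, Rb7.
Count: 15.

15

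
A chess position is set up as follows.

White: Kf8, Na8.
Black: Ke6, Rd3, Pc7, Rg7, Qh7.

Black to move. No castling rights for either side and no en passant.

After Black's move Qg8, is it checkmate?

yes

After Qg8: white king on f8; in check: yes, from the black queen on g8.
King squares — e7: attacked by Ke6; f7: attacked by Ke6; g7: attacked by Qg8; e8: attacked by Qg8; g8: attacked by Rg7.
White has no legal moves → checkmate.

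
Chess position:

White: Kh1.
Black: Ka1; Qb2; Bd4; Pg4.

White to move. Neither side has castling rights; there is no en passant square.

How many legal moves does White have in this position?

0

White to move; king on h1.
In check: no.
Legal moves: none.
Count: 0.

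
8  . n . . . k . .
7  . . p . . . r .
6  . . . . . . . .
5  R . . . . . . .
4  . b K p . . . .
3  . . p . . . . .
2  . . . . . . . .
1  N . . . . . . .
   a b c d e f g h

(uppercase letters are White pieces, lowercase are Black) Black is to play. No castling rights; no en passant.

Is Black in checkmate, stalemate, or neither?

neither

Black to move; black king on f8.
In check: no.
Legal moves for Black include: Kg8, Ke8, Kf7, Ke7, Nd7, Nc6, Na6, Rg8, Rh7, Rf7, Re7, Rd7, Rg6, Rg5, Rg4, Rg3, Rg2, Rg1, ... (list truncated; more exist).
Black has legal moves and is not in check → neither.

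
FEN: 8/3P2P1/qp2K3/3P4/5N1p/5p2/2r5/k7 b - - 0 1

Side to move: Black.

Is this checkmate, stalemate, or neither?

neither

Black to move; black king on a1.
In check: no.
Legal moves for Black include: Qc8, Qa8, Qb7, Qa7, Qb5, Qa5, Qc4, Qa4, Qd3, Qa3, Qe2+, Qa2, Qf1, Rc8, Rc7, Rc6+, Rc5, Rc4, ... (list truncated; more exist).
Black has legal moves and is not in check → neither.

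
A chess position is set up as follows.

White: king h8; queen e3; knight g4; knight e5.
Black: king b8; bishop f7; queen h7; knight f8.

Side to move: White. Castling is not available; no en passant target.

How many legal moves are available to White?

White to move; king on h8.
In check: yes, from the black queen on h7.
Legal moves: none.
Count: 0.

0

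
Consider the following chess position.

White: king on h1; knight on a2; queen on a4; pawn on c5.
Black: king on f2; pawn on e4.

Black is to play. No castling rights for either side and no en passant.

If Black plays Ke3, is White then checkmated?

After Ke3: white king on h1; in check: no.
White is not in check, so this cannot be checkmate.

no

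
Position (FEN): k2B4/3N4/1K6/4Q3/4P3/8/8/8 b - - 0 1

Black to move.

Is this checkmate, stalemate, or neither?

stalemate

Black to move; black king on a8.
In check: no.
King squares — a7: attacked by Kb6; b7: attacked by Kb6; b8: attacked by Qe5.
Legal moves for Black: none.
Not in check and no legal moves → stalemate.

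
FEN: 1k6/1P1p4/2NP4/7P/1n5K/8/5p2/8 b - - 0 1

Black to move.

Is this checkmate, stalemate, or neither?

Black to move; black king on b8.
In check: yes, from the white knight on c6.
King squares — a7: attacked by Nc6; b7: available; c7: attacked by Pd6; a8: attacked by Pb7; c8: attacked by Pb7.
Legal moves for Black: Kxb7, Nxc6, dxc6.
Black is in check but has 3 legal moves → neither.

neither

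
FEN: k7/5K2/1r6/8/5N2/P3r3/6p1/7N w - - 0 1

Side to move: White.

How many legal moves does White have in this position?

14

White to move; king on f7.
In check: no.
Legal moves: Kg8, Kf8, Kg7, Ng6, Ne6, Nh5, Nd5, Nh3, Nd3, Nxg2, Ne2, Ng3, Nf2, a4.
Count: 14.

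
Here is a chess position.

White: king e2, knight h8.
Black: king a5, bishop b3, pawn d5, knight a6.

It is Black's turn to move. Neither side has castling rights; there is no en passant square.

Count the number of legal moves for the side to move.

Black to move; king on a5.
In check: no.
Legal moves: Nb8, Nc7, Nc5, Nb4, Kb6, Kb5, Kb4, Ka4, Bc4+, Ba4, Bc2, Ba2, Bd1+, d4.
Count: 14.

14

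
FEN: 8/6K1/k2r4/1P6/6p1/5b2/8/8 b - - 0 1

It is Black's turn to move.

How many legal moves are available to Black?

Black to move; king on a6.
In check: yes, from the white pawn on b5.
Legal moves: Kb7, Ka7, Kb6, Kxb5, Ka5.
Count: 5.

5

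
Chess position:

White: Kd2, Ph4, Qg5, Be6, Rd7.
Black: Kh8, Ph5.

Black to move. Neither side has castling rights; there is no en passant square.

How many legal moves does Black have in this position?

Black to move; king on h8.
In check: no.
Legal moves: none.
Count: 0.

0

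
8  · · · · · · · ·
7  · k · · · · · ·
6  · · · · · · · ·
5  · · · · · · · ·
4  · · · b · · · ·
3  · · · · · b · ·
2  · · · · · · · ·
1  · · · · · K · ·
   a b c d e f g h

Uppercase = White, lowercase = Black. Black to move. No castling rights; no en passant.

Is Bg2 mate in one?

no

After Bg2: white king on f1; in check: yes, from the black bishop on g2.
White has 3 legal replies: Kxg2, Ke2, Ke1.
In check but a legal move exists → not checkmate.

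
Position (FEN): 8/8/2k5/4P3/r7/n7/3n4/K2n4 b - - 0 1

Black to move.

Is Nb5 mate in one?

After Nb5: white king on a1; in check: yes, from the black rook on a4.
King squares — b1: attacked by Nd2; a2: attacked by Ra4; b2: attacked by Nd1.
White has no legal moves → checkmate.

yes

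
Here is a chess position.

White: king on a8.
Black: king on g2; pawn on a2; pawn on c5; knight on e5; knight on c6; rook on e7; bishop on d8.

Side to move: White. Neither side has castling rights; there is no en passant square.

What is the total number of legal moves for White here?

0

White to move; king on a8.
In check: no.
Legal moves: none.
Count: 0.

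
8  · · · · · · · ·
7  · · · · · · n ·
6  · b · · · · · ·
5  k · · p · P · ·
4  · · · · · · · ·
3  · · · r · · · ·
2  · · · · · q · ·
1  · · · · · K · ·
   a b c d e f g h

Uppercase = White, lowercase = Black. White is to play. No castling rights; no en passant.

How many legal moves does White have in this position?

White to move; king on f1.
In check: yes, from the black queen on f2.
Legal moves: none.
Count: 0.

0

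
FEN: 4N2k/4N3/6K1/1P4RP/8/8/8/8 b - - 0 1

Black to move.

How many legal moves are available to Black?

Black to move; king on h8.
In check: no.
Legal moves: none.
Count: 0.

0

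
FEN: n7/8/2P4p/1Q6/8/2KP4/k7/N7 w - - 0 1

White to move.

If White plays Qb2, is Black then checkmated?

yes

After Qb2: black king on a2; in check: yes, from the white queen on b2.
King squares — a1: attacked by Qb2; b1: attacked by Qb2; b2: attacked by Kc3; a3: attacked by Qb2; b3: attacked by Na1.
Black has no legal moves → checkmate.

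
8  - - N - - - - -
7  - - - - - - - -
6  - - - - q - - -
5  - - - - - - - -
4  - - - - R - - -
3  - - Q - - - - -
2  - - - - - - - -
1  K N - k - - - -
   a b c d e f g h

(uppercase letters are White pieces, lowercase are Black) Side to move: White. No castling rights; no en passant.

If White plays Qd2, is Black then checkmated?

After Qd2: black king on d1; in check: yes, from the white queen on d2.
King squares — c1: attacked by Qd2; e1: attacked by Qd2; c2: attacked by Qd2; d2: attacked by Nb1; e2: attacked by Qd2.
Black has no legal moves → checkmate.

yes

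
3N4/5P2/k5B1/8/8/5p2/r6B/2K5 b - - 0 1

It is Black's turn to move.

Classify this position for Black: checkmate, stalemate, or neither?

Black to move; black king on a6.
In check: no.
Legal moves for Black: Ka7, Kb6, Kb5, Ka5, Ra5, Ra4, Ra3, Rxh2, Rg2, Rf2, Re2, Rd2, Rc2+, Rb2, Ra1+, f2.
Black has 16 legal moves and is not in check → neither.

neither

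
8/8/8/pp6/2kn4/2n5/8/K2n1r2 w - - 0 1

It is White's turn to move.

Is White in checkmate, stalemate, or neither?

White to move; white king on a1.
In check: no.
King squares — b1: attacked by Nc3; a2: attacked by Nc3; b2: attacked by Nd1.
Legal moves for White: none.
Not in check and no legal moves → stalemate.

stalemate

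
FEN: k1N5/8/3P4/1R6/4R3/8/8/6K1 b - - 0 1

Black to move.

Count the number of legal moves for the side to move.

Black to move; king on a8.
In check: no.
Legal moves: none.
Count: 0.

0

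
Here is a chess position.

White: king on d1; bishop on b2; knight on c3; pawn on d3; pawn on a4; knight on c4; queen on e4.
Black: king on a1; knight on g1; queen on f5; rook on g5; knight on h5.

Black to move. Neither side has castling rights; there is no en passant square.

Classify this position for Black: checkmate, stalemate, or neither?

checkmate

Black to move; black king on a1.
In check: yes, from the white bishop on b2.
King squares — b1: attacked by Nc3; a2: attacked by Nc3; b2: attacked by Nc4.
Legal moves for Black: none.
In check with no legal moves → checkmate.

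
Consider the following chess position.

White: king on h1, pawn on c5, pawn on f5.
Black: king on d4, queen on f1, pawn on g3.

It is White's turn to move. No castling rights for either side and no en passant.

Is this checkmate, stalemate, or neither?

checkmate

White to move; white king on h1.
In check: yes, from the black queen on f1.
King squares — g1: attacked by Qf1; g2: attacked by Qf1; h2: attacked by Pg3.
Legal moves for White: none.
In check with no legal moves → checkmate.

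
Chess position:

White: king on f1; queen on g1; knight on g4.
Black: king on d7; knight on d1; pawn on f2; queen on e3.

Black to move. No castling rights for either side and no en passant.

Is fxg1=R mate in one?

yes

After fxg1=R: white king on f1; in check: yes, from the black rook on g1.
King squares — e1: attacked by Rg1; g1: attacked by Qe3; e2: attacked by Qe3; f2: attacked by Nd1; g2: attacked by Rg1.
White has no legal moves → checkmate.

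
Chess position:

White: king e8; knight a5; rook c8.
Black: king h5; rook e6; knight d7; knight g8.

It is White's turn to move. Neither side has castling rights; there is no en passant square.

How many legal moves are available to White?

White to move; king on e8.
In check: yes, from the black rook on e6.
Legal moves: Kd8, Kf7, Kxd7.
Count: 3.

3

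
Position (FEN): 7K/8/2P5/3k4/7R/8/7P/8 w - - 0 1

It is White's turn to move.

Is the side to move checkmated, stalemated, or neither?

White to move; white king on h8.
In check: no.
Legal moves for White: Kg8, Kh7, Kg7, Rh7, Rh6, Rh5+, Rg4, Rf4, Re4, Rd4+, Rc4, Rb4, Ra4, Rh3, c7, h3.
White has 16 legal moves and is not in check → neither.

neither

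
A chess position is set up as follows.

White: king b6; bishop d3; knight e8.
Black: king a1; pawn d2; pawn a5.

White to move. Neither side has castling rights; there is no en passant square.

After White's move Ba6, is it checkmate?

no

After Ba6: black king on a1; in check: no.
Black is not in check, so this cannot be checkmate.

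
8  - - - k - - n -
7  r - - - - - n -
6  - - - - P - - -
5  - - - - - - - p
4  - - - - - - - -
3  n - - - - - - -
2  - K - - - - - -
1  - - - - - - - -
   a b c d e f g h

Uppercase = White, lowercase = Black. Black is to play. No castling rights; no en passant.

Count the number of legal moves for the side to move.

Black to move; king on d8.
In check: no.
Legal moves: Ne7, Nh6, Nf6, Ke8, Kc8, Ke7, Kc7, Ne8, Nxe6, Nf5, Ra8, Rf7, Re7, Rd7, Rc7, Rb7+, Ra6, Ra5, Ra4, Nb5, Nc4+, Nc2, Nb1, h4.
Count: 24.

24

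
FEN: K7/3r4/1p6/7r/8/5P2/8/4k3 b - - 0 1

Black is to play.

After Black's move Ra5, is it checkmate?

After Ra5: white king on a8; in check: yes, from the black rook on a5.
White has 1 legal reply: Kb8.
In check but a legal move exists → not checkmate.

no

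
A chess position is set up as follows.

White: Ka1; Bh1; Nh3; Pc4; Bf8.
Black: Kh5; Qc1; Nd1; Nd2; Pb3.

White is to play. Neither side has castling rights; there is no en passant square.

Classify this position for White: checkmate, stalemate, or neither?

White to move; white king on a1.
In check: yes, from the black queen on c1.
King squares — b1: attacked by Qc1; a2: attacked by Pb3; b2: attacked by Qc1.
Legal moves for White: none.
In check with no legal moves → checkmate.

checkmate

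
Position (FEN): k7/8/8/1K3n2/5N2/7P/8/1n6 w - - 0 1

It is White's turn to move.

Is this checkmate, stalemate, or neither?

White to move; white king on b5.
In check: no.
Legal moves for White: Kc6, Kb6, Ka6, Kc5, Ka5, Kc4, Kb4, Ka4, Ng6, Ne6, Nh5, Nd5, Nd3, Ng2, Ne2, h4.
White has 16 legal moves and is not in check → neither.

neither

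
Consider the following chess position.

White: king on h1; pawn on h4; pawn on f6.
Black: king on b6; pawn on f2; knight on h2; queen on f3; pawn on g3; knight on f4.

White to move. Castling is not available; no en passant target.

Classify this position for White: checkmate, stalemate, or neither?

White to move; white king on h1.
In check: yes, from the black queen on f3.
King squares — g1: attacked by Pf2; g2: attacked by Qf3; h2: attacked by Pg3.
Legal moves for White: none.
In check with no legal moves → checkmate.

checkmate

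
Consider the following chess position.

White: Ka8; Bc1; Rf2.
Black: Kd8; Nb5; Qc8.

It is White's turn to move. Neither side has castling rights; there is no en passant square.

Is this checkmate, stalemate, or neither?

checkmate

White to move; white king on a8.
In check: yes, from the black queen on c8.
King squares — a7: attacked by Nb5; b7: attacked by Qc8; b8: attacked by Qc8.
Legal moves for White: none.
In check with no legal moves → checkmate.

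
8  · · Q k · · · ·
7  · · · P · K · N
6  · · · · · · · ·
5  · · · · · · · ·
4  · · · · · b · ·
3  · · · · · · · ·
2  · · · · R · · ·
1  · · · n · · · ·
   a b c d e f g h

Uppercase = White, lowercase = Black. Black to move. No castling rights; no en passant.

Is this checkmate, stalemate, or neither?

checkmate

Black to move; black king on d8.
In check: yes, from the white queen on c8.
King squares — c7: attacked by Qc8; d7: attacked by Qc8; e7: attacked by Re2; c8: attacked by Pd7; e8: attacked by Re2.
Legal moves for Black: none.
In check with no legal moves → checkmate.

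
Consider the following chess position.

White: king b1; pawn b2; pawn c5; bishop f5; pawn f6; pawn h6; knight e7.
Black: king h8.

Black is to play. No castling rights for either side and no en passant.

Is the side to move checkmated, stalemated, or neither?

stalemate

Black to move; black king on h8.
In check: no.
King squares — g7: attacked by Pf6; h7: attacked by Bf5; g8: attacked by Ne7.
Legal moves for Black: none.
Not in check and no legal moves → stalemate.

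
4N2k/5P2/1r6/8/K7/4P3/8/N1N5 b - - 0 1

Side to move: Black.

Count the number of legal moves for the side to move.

Black to move; king on h8.
In check: no.
Legal moves: Kh7, Rb8, Rb7, Rh6, Rg6, Rf6, Re6, Rd6, Rc6, Ra6+, Rb5, Rb4+, Rb3, Rb2, Rb1.
Count: 15.

15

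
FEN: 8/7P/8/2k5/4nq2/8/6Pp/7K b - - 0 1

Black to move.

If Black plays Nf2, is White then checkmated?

After Nf2: white king on h1; in check: yes, from the black knight on f2.
King squares — g1: attacked by Ph2; g2: own pawn; h2: attacked by Qf4.
White has no legal moves → checkmate.

yes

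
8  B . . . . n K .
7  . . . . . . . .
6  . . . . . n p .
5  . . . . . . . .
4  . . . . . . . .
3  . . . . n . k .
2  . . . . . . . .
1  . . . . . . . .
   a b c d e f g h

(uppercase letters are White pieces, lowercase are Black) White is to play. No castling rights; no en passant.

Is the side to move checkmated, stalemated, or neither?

neither

White to move; white king on g8.
In check: yes, from the black knight on f6.
Legal moves for White: Kh8, Kxf8, Kg7, Kf7.
White is in check but has 4 legal moves → neither.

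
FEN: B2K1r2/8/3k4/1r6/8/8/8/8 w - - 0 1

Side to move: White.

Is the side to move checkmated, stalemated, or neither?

White to move; white king on d8.
In check: yes, from the black rook on f8.
King squares — c7: attacked by Kd6; d7: attacked by Kd6; e7: attacked by Kd6; c8: attacked by Rf8; e8: attacked by Rf8.
Legal moves for White: none.
In check with no legal moves → checkmate.

checkmate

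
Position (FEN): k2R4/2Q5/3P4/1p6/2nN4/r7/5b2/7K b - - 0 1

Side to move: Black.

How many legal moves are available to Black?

0

Black to move; king on a8.
In check: yes, from the white rook on d8.
Legal moves: none.
Count: 0.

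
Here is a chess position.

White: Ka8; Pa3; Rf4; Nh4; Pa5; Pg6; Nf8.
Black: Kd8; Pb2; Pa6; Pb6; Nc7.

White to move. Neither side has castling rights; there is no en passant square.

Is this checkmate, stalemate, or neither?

White to move; white king on a8.
In check: yes, from the black knight on c7.
King squares — a7: available; b7: available; b8: available.
Legal moves for White: Kb8, Kb7, Ka7.
White is in check but has 3 legal moves → neither.

neither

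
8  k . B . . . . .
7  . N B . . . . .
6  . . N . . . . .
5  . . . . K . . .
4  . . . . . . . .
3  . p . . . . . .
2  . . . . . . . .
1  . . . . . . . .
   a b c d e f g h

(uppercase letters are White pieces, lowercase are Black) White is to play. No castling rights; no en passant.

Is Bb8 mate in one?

After Bb8: black king on a8; in check: no.
Black is not in check, so this cannot be checkmate.

no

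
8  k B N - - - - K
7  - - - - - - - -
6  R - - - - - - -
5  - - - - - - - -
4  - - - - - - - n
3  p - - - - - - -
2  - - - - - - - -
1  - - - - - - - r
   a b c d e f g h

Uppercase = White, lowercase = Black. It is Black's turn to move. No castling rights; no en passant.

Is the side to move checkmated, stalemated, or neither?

neither

Black to move; black king on a8.
In check: yes, from the white rook on a6.
Legal moves for Black: Kxb8, Kb7.
Black is in check but has 2 legal moves → neither.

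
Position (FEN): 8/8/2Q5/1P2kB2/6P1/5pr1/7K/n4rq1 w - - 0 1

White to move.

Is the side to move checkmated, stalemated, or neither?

White to move; white king on h2.
In check: yes, from the black queen on g1.
King squares — g1: attacked by Rf1; h1: attacked by Qg1; g2: attacked by Qg1; g3: attacked by Qg1; h3: attacked by Rg3.
Legal moves for White: none.
In check with no legal moves → checkmate.

checkmate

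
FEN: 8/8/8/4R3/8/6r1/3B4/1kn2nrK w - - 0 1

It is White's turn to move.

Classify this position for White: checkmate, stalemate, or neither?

White to move; white king on h1.
In check: yes, from the black rook on g1.
King squares — g1: attacked by Rg3; g2: attacked by Rg1; h2: attacked by Nf1.
Legal moves for White: none.
In check with no legal moves → checkmate.

checkmate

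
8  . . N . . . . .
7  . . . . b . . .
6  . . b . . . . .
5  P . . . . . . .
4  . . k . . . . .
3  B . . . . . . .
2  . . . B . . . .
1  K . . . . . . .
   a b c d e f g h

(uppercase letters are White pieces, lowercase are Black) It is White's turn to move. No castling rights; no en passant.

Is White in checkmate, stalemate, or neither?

neither

White to move; white king on a1.
In check: no.
Legal moves for White include: Nxe7, Na7, Nd6+, Nb6+, Bxe7, Bd6, Bc5, Bab4, Bb2, Bac1, Bh6, Bg5, Bf4, Bdb4, Be3, Bc3, Be1, Bdc1, ... (list truncated; more exist).
White has legal moves and is not in check → neither.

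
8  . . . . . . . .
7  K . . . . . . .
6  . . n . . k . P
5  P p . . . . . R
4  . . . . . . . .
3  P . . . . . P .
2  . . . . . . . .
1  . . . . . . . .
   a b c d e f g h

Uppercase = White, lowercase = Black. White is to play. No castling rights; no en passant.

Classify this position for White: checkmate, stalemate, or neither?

neither

White to move; white king on a7.
In check: yes, from the black knight on c6.
King squares — a6: available; b6: available; b7: available; a8: available; b8: attacked by Nc6.
Legal moves for White: Ka8, Kb7, Kb6, Ka6.
White is in check but has 4 legal moves → neither.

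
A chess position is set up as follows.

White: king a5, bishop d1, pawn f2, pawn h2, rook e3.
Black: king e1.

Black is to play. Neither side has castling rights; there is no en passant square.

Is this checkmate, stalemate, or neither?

Black to move; black king on e1.
In check: yes, from the white rook on e3.
Legal moves for Black: Kxf2, Kd2, Kf1, Kxd1.
Black is in check but has 4 legal moves → neither.

neither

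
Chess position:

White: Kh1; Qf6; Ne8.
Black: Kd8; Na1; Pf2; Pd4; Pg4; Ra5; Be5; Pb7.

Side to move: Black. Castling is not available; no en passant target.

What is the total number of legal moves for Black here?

Black to move; king on d8.
In check: yes, from the white queen on f6.
Legal moves: Kxe8, Kc8, Kd7, Bxf6.
Count: 4.

4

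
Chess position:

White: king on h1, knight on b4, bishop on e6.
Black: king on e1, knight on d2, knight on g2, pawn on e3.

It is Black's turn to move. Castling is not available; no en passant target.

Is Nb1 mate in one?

no

After Nb1: white king on h1; in check: no.
White is not in check, so this cannot be checkmate.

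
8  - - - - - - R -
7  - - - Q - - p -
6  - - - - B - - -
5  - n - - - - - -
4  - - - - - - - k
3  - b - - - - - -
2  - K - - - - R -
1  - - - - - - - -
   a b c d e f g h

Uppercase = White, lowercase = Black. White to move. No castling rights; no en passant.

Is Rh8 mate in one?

yes

After Rh8: black king on h4; in check: yes, from the white rook on h8.
King squares — g3: attacked by Rg2; h3: attacked by Be6; g4: attacked by Rg2; g5: attacked by Rg2; h5: attacked by Rh8.
Black has no legal moves → checkmate.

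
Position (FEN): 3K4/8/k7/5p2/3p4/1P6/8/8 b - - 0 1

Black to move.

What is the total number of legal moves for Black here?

Black to move; king on a6.
In check: no.
Legal moves: Kb7, Ka7, Kb6, Kb5, Ka5, f4, d3.
Count: 7.

7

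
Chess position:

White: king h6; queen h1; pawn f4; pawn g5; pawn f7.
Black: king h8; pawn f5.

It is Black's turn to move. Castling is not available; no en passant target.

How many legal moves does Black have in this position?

Black to move; king on h8.
In check: no.
Legal moves: none.
Count: 0.

0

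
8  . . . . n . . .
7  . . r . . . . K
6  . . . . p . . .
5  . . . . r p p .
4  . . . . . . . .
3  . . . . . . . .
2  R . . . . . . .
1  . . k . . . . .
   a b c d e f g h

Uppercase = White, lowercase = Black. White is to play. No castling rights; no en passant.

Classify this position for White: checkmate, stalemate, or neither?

neither

White to move; white king on h7.
In check: yes, from the black rook on c7.
King squares — g6: available; h6: available; g7: attacked by Rc7; g8: available; h8: available.
Legal moves for White: Kh8, Kg8, Kh6, Kg6.
White is in check but has 4 legal moves → neither.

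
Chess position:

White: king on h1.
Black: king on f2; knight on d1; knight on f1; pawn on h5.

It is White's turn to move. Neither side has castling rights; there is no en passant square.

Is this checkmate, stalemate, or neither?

stalemate

White to move; white king on h1.
In check: no.
King squares — g1: attacked by Kf2; g2: attacked by Kf2; h2: attacked by Nf1.
Legal moves for White: none.
Not in check and no legal moves → stalemate.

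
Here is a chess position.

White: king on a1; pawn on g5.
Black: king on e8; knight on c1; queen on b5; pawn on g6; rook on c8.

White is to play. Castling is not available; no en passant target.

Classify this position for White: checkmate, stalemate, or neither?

White to move; white king on a1.
In check: no.
King squares — b1: attacked by Qb5; a2: attacked by Nc1; b2: attacked by Qb5.
Legal moves for White: none.
Not in check and no legal moves → stalemate.

stalemate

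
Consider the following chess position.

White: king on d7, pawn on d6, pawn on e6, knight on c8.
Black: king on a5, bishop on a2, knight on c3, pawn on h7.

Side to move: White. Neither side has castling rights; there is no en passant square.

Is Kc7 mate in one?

After Kc7: black king on a5; in check: no.
Black is not in check, so this cannot be checkmate.

no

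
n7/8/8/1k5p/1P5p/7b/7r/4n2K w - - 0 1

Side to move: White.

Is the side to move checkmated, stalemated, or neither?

White to move; white king on h1.
In check: yes, from the black rook on h2.
Legal moves for White: Kxh2, Kg1.
White is in check but has 2 legal moves → neither.

neither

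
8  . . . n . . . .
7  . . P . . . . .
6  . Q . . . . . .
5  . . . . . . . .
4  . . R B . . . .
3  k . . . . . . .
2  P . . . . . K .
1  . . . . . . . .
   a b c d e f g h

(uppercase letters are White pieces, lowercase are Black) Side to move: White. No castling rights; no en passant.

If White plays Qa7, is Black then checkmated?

After Qa7: black king on a3; in check: yes, from the white queen on a7.
King squares — a2: attacked by Qa7; b2: attacked by Bd4; b3: attacked by Pa2; a4: attacked by Rc4; b4: attacked by Rc4.
Black has no legal moves → checkmate.

yes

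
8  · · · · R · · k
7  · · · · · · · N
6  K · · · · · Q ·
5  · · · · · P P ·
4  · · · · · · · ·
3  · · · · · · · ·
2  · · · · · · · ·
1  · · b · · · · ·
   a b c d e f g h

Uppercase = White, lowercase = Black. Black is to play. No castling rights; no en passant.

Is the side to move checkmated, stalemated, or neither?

checkmate

Black to move; black king on h8.
In check: yes, from the white rook on e8.
King squares — g7: attacked by Qg6; h7: attacked by Qg6; g8: attacked by Qg6.
Legal moves for Black: none.
In check with no legal moves → checkmate.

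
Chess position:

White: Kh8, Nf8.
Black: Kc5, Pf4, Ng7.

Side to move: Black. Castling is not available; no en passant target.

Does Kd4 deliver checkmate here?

no

After Kd4: white king on h8; in check: no.
White is not in check, so this cannot be checkmate.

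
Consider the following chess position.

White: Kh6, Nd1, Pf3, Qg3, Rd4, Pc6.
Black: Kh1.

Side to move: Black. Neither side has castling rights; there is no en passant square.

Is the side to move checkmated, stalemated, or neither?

Black to move; black king on h1.
In check: no.
King squares — g1: attacked by Qg3; g2: attacked by Qg3; h2: attacked by Qg3.
Legal moves for Black: none.
Not in check and no legal moves → stalemate.

stalemate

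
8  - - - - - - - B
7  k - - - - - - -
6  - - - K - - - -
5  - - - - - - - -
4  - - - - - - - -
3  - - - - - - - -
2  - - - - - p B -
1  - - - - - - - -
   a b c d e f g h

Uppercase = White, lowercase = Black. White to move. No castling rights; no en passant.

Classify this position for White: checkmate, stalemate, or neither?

neither

White to move; white king on d6.
In check: no.
Legal moves for White include: Bg7, Bf6, Be5, Bd4+, Bc3, Bb2, Ba1, Ke7, Kd7, Kc7, Ke6, Kc6, Ke5, Kd5, Kc5, Ba8, Bb7, Bc6, ... (list truncated; more exist).
White has legal moves and is not in check → neither.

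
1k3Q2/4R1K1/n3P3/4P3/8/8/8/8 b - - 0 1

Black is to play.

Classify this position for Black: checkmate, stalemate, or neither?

checkmate

Black to move; black king on b8.
In check: yes, from the white queen on f8.
King squares — a7: attacked by Re7; b7: attacked by Re7; c7: attacked by Re7; a8: attacked by Qf8; c8: attacked by Qf8.
Legal moves for Black: none.
In check with no legal moves → checkmate.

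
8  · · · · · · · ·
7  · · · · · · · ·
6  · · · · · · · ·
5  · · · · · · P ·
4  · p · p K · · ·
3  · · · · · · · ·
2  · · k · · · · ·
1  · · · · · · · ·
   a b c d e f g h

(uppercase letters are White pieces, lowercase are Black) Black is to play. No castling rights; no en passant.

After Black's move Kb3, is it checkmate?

After Kb3: white king on e4; in check: no.
White is not in check, so this cannot be checkmate.

no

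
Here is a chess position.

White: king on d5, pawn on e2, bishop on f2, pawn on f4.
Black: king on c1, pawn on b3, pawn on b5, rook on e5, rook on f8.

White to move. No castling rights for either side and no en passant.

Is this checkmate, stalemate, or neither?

White to move; white king on d5.
In check: yes, from the black rook on e5.
King squares — c4: attacked by Pb5; d4: available; e4: attacked by Re5; c5: attacked by Re5; e5: available; c6: available; d6: available; e6: attacked by Re5.
Legal moves for White: Kd6, Kc6, Kxe5, Kd4, fxe5.
White is in check but has 5 legal moves → neither.

neither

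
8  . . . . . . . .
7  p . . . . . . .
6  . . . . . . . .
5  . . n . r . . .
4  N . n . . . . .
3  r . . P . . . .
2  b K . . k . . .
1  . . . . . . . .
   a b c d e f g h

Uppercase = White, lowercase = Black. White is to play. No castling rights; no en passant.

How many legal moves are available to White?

White to move; king on b2.
In check: yes, from the black knight on c4.
Legal moves: Kc2, Kc1, Ka1, dxc4.
Count: 4.

4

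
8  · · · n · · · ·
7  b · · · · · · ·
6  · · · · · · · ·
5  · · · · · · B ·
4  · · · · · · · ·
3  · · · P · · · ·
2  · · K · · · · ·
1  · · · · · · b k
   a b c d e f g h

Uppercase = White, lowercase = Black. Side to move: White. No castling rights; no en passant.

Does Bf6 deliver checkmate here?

no

After Bf6: black king on h1; in check: no.
Black is not in check, so this cannot be checkmate.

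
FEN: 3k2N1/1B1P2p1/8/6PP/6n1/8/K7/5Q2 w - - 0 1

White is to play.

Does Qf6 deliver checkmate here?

no

After Qf6: black king on d8; in check: yes, from the white queen on f6.
Black has 4 legal replies: Kxd7, Kc7, Nxf6, gxf6.
In check but a legal move exists → not checkmate.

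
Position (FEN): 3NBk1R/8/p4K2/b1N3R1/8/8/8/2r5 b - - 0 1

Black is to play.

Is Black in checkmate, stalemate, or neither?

checkmate

Black to move; black king on f8.
In check: yes, from the white rook on h8.
King squares — e7: attacked by Kf6; f7: attacked by Kf6; g7: attacked by Rg5; e8: attacked by Rh8; g8: attacked by Rg5.
Legal moves for Black: none.
In check with no legal moves → checkmate.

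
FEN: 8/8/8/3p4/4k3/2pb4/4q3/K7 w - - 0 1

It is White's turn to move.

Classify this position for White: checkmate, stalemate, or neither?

White to move; white king on a1.
In check: no.
King squares — b1: attacked by Bd3; a2: attacked by Qe2; b2: attacked by Qe2.
Legal moves for White: none.
Not in check and no legal moves → stalemate.

stalemate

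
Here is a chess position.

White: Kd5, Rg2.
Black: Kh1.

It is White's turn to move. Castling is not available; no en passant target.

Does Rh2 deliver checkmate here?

After Rh2: black king on h1; in check: yes, from the white rook on h2.
Black has 2 legal replies: Kxh2, Kg1.
In check but a legal move exists → not checkmate.

no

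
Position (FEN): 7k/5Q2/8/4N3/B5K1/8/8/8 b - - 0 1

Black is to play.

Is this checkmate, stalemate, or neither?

Black to move; black king on h8.
In check: no.
King squares — g7: attacked by Qf7; h7: attacked by Qf7; g8: attacked by Qf7.
Legal moves for Black: none.
Not in check and no legal moves → stalemate.

stalemate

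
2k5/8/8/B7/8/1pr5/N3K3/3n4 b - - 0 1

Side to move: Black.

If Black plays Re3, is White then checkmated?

After Re3: white king on e2; in check: yes, from the black rook on e3.
White has 3 legal replies: Kd2, Kf1, Kxd1.
In check but a legal move exists → not checkmate.

no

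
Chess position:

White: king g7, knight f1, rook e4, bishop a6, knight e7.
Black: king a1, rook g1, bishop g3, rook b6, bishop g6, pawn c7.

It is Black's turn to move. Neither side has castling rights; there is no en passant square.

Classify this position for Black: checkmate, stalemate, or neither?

neither

Black to move; black king on a1.
In check: no.
Legal moves for Black include: Be8, Bh7, Bf7, Bh5, Bf5, Bxe4, Rb8, Rb7, Rf6, Re6, Rd6, Rc6, Rxa6, Rb5, Rb4, Rb3, Rb2, Rb1, ... (list truncated; more exist).
Black has legal moves and is not in check → neither.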